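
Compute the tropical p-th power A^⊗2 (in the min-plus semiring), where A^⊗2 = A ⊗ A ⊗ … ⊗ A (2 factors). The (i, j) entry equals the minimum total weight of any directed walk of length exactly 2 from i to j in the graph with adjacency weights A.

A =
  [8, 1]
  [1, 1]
A^⊗2 =
  [2, 2]
  [2, 2]

Each entry (A^⊗2)_ij equals the minimum over all length-2 walks i = v_0 → v_1 → … → v_2 = j of Σ_t A[v_t][v_{t+1}]. For example, for (i, j) = (0, 1) we minimise over 2 possible intermediate vertex sequences; the minimum is 2, attained along the walk 0 → 1 → 1.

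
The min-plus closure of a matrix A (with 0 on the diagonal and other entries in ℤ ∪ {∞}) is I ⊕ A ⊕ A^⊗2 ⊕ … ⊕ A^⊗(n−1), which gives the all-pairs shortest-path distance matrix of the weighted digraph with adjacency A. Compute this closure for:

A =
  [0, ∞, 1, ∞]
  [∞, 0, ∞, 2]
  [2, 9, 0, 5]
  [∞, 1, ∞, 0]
Closure =
  [0, 7, 1, 6]
  [∞, 0, ∞, 2]
  [2, 6, 0, 5]
  [∞, 1, ∞, 0]

This is the Floyd-Warshall all-pairs shortest-path computation. For each intermediate vertex k = 0, 1, …, 3, update dist[i][j] ← min(dist[i][j], dist[i][k] + dist[k][j]). The final matrix gives, for each (i, j), the minimum total weight of any directed path from i to j (possibly empty when i = j).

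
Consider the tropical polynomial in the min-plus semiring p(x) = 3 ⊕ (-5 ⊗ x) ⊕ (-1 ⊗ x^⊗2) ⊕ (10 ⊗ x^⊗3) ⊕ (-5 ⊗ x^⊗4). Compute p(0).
p(0) = -5

A tropical monomial a ⊗ x^⊗i evaluates to a + i · x. Evaluating each term at x = 0:
  Term 0 contributes 3 + 0 · 0 = 3
  Term 1 contributes -5 + 1 · 0 = -5
  Term 2 contributes -1 + 2 · 0 = -1
  Term 3 contributes 10 + 3 · 0 = 10
  Term 4 contributes -5 + 4 · 0 = -5
p(0) = ⊕ of these = min[3, -5, -1, 10, -5] = -5.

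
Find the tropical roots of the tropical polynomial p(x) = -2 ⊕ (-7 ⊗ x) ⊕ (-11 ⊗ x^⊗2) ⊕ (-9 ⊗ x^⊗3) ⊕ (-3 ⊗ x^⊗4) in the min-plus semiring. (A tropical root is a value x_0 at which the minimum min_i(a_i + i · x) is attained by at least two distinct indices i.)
Roots: {-6, -2, 4, 5}

Each tropical root is a break point of the lower envelope of the lines y = a_i + i · x (there are 5 lines, with slopes 0, 1, ..., 4). Only the lines that attain the minimum somewhere contribute to roots; other lines are dominated. Here the surviving (envelope) indices are i = 4, i = 3, i = 2, i = 1, i = 0.
Intersections between consecutive envelope lines give the roots: for adjacent envelope indices i < j the intersection is x = (a_i − a_j) / (j − i). Reading off the sorted break points: {-6, -2, 4, 5}.
Verification: at each break x_0, at least two indices attain the minimum of min_i(a_i + i · x_0).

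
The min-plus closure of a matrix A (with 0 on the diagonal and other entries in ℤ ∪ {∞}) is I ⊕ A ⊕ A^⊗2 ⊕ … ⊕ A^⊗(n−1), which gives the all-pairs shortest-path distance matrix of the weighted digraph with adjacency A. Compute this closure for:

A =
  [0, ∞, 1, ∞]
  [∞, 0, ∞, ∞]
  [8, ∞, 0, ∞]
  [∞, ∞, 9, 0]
Closure =
  [0, ∞, 1, ∞]
  [∞, 0, ∞, ∞]
  [8, ∞, 0, ∞]
  [17, ∞, 9, 0]

This is the Floyd-Warshall all-pairs shortest-path computation. For each intermediate vertex k = 0, 1, …, 3, update dist[i][j] ← min(dist[i][j], dist[i][k] + dist[k][j]). The final matrix gives, for each (i, j), the minimum total weight of any directed path from i to j (possibly empty when i = j).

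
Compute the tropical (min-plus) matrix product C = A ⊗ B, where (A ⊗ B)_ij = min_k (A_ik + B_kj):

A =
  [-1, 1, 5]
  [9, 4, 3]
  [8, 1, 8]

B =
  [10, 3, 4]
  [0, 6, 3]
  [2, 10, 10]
A ⊗ B =
  [1, 2, 3]
  [4, 10, 7]
  [1, 7, 4]

Apply the min-plus product entry-by-entry:
  C[0][0] = min over k of (A[0][0] + B[0][0] = -1 + 10 = 9, A[0][1] + B[1][0] = 1 + 0 = 1, A[0][2] + B[2][0] = 5 + 2 = 7) = 1 (attained at k = 1)
  C[0][1] = min over k of (A[0][0] + B[0][1] = -1 + 3 = 2, A[0][1] + B[1][1] = 1 + 6 = 7, A[0][2] + B[2][1] = 5 + 10 = 15) = 2 (attained at k = 0)
  C[0][2] = min over k of (A[0][0] + B[0][2] = -1 + 4 = 3, A[0][1] + B[1][2] = 1 + 3 = 4, A[0][2] + B[2][2] = 5 + 10 = 15) = 3 (attained at k = 0)
  C[1][0] = min over k of (A[1][0] + B[0][0] = 9 + 10 = 19, A[1][1] + B[1][0] = 4 + 0 = 4, A[1][2] + B[2][0] = 3 + 2 = 5) = 4 (attained at k = 1)
  C[1][1] = min over k of (A[1][0] + B[0][1] = 9 + 3 = 12, A[1][1] + B[1][1] = 4 + 6 = 10, A[1][2] + B[2][1] = 3 + 10 = 13) = 10 (attained at k = 1)
  C[1][2] = min over k of (A[1][0] + B[0][2] = 9 + 4 = 13, A[1][1] + B[1][2] = 4 + 3 = 7, A[1][2] + B[2][2] = 3 + 10 = 13) = 7 (attained at k = 1)
  C[2][0] = min over k of (A[2][0] + B[0][0] = 8 + 10 = 18, A[2][1] + B[1][0] = 1 + 0 = 1, A[2][2] + B[2][0] = 8 + 2 = 10) = 1 (attained at k = 1)
  C[2][1] = min over k of (A[2][0] + B[0][1] = 8 + 3 = 11, A[2][1] + B[1][1] = 1 + 6 = 7, A[2][2] + B[2][1] = 8 + 10 = 18) = 7 (attained at k = 1)
  C[2][2] = min over k of (A[2][0] + B[0][2] = 8 + 4 = 12, A[2][1] + B[1][2] = 1 + 3 = 4, A[2][2] + B[2][2] = 8 + 10 = 18) = 4 (attained at k = 1)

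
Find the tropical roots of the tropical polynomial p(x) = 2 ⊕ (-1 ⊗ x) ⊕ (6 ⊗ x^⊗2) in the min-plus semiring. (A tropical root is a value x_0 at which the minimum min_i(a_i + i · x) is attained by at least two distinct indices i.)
Roots: {-7, 3}

Each tropical root is a break point of the lower envelope of the lines y = a_i + i · x (there are 3 lines, with slopes 0, 1, ..., 2). Only the lines that attain the minimum somewhere contribute to roots; other lines are dominated. Here the surviving (envelope) indices are i = 2, i = 1, i = 0.
Intersections between consecutive envelope lines give the roots: for adjacent envelope indices i < j the intersection is x = (a_i − a_j) / (j − i). Reading off the sorted break points: {-7, 3}.
Verification: at each break x_0, at least two indices attain the minimum of min_i(a_i + i · x_0).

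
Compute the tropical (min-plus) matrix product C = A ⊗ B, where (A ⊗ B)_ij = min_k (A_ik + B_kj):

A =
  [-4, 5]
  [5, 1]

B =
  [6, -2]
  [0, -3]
A ⊗ B =
  [2, -6]
  [1, -2]

Apply the min-plus product entry-by-entry:
  C[0][0] = min over k of (A[0][0] + B[0][0] = -4 + 6 = 2, A[0][1] + B[1][0] = 5 + 0 = 5) = 2 (attained at k = 0)
  C[0][1] = min over k of (A[0][0] + B[0][1] = -4 + -2 = -6, A[0][1] + B[1][1] = 5 + -3 = 2) = -6 (attained at k = 0)
  C[1][0] = min over k of (A[1][0] + B[0][0] = 5 + 6 = 11, A[1][1] + B[1][0] = 1 + 0 = 1) = 1 (attained at k = 1)
  C[1][1] = min over k of (A[1][0] + B[0][1] = 5 + -2 = 3, A[1][1] + B[1][1] = 1 + -3 = -2) = -2 (attained at k = 1)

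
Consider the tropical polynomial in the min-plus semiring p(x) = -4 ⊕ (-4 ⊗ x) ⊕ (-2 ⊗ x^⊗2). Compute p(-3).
p(-3) = -8

A tropical monomial a ⊗ x^⊗i evaluates to a + i · x. Evaluating each term at x = -3:
  Term 0 contributes -4 + 0 · -3 = -4
  Term 1 contributes -4 + 1 · -3 = -7
  Term 2 contributes -2 + 2 · -3 = -8
p(-3) = ⊕ of these = min[-4, -7, -8] = -8.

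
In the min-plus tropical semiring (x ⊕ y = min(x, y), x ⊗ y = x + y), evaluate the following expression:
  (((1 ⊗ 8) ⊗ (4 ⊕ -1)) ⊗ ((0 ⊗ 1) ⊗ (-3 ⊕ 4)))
(((1 ⊗ 8) ⊗ (4 ⊕ -1)) ⊗ ((0 ⊗ 1) ⊗ (-3 ⊕ 4))) = 6

Expand innermost to outermost. Recall ⊕ takes the minimum of its arguments and ⊗ takes their sum. Working out the expression (((1 ⊗ 8) ⊗ (4 ⊕ -1)) ⊗ ((0 ⊗ 1) ⊗ (-3 ⊕ 4))) gives 6.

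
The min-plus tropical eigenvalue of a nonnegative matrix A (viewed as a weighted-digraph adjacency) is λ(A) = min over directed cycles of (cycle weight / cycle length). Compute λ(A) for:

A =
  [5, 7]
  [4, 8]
λ(A) = 5

Enumerate directed cycles and compute their means (weight / length). Sample:
  cycle 0 → 0: weight = 5, length = 1, mean = 5/1 ≈ 5.000
  cycle 1 → 1: weight = 8, length = 1, mean = 8/1 ≈ 8.000
  cycle 0 → 1 → 0: weight = 11, length = 2, mean = 11/2 ≈ 5.500
  cycle 1 → 0 → 1: weight = 11, length = 2, mean = 11/2 ≈ 5.500
Minimum mean = 5.000, attained e.g. along the cycle 0 → 0 with weight 5 and length 1. So λ(A) = 5/1 = 5.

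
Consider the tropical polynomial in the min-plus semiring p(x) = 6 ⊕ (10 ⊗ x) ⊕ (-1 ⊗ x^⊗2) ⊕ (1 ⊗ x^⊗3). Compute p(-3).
p(-3) = -8

A tropical monomial a ⊗ x^⊗i evaluates to a + i · x. Evaluating each term at x = -3:
  Term 0 contributes 6 + 0 · -3 = 6
  Term 1 contributes 10 + 1 · -3 = 7
  Term 2 contributes -1 + 2 · -3 = -7
  Term 3 contributes 1 + 3 · -3 = -8
p(-3) = ⊕ of these = min[6, 7, -7, -8] = -8.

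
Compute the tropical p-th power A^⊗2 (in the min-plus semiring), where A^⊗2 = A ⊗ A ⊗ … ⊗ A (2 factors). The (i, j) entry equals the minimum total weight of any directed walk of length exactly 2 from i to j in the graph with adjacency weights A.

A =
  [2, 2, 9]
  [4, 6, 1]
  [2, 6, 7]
A^⊗2 =
  [4, 4, 3]
  [3, 6, 7]
  [4, 4, 7]

Each entry (A^⊗2)_ij equals the minimum over all length-2 walks i = v_0 → v_1 → … → v_2 = j of Σ_t A[v_t][v_{t+1}]. For example, for (i, j) = (0, 2) we minimise over 3 possible intermediate vertex sequences; the minimum is 3, attained along the walk 0 → 1 → 2.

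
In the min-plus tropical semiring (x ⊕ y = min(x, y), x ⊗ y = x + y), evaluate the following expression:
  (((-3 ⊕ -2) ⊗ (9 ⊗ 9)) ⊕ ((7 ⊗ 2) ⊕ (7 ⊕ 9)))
(((-3 ⊕ -2) ⊗ (9 ⊗ 9)) ⊕ ((7 ⊗ 2) ⊕ (7 ⊕ 9))) = 7

Expand innermost to outermost. Recall ⊕ takes the minimum of its arguments and ⊗ takes their sum. Working out the expression (((-3 ⊕ -2) ⊗ (9 ⊗ 9)) ⊕ ((7 ⊗ 2) ⊕ (7 ⊕ 9))) gives 7.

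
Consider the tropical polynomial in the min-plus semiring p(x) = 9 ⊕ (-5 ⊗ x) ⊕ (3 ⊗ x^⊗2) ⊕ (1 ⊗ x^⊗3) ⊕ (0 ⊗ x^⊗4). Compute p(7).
p(7) = 2

A tropical monomial a ⊗ x^⊗i evaluates to a + i · x. Evaluating each term at x = 7:
  Term 0 contributes 9 + 0 · 7 = 9
  Term 1 contributes -5 + 1 · 7 = 2
  Term 2 contributes 3 + 2 · 7 = 17
  Term 3 contributes 1 + 3 · 7 = 22
  Term 4 contributes 0 + 4 · 7 = 28
p(7) = ⊕ of these = min[9, 2, 17, 22, 28] = 2.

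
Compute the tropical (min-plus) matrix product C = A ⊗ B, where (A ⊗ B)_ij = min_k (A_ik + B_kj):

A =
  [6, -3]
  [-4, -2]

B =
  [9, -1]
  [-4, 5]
A ⊗ B =
  [-7, 2]
  [-6, -5]

Apply the min-plus product entry-by-entry:
  C[0][0] = min over k of (A[0][0] + B[0][0] = 6 + 9 = 15, A[0][1] + B[1][0] = -3 + -4 = -7) = -7 (attained at k = 1)
  C[0][1] = min over k of (A[0][0] + B[0][1] = 6 + -1 = 5, A[0][1] + B[1][1] = -3 + 5 = 2) = 2 (attained at k = 1)
  C[1][0] = min over k of (A[1][0] + B[0][0] = -4 + 9 = 5, A[1][1] + B[1][0] = -2 + -4 = -6) = -6 (attained at k = 1)
  C[1][1] = min over k of (A[1][0] + B[0][1] = -4 + -1 = -5, A[1][1] + B[1][1] = -2 + 5 = 3) = -5 (attained at k = 0)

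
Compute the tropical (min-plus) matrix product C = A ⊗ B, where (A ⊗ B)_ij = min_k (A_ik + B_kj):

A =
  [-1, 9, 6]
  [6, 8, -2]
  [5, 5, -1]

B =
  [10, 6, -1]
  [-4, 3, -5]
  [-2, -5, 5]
A ⊗ B =
  [4, 1, -2]
  [-4, -7, 3]
  [-3, -6, 0]

Apply the min-plus product entry-by-entry:
  C[0][0] = min over k of (A[0][0] + B[0][0] = -1 + 10 = 9, A[0][1] + B[1][0] = 9 + -4 = 5, A[0][2] + B[2][0] = 6 + -2 = 4) = 4 (attained at k = 2)
  C[0][1] = min over k of (A[0][0] + B[0][1] = -1 + 6 = 5, A[0][1] + B[1][1] = 9 + 3 = 12, A[0][2] + B[2][1] = 6 + -5 = 1) = 1 (attained at k = 2)
  C[0][2] = min over k of (A[0][0] + B[0][2] = -1 + -1 = -2, A[0][1] + B[1][2] = 9 + -5 = 4, A[0][2] + B[2][2] = 6 + 5 = 11) = -2 (attained at k = 0)
  C[1][0] = min over k of (A[1][0] + B[0][0] = 6 + 10 = 16, A[1][1] + B[1][0] = 8 + -4 = 4, A[1][2] + B[2][0] = -2 + -2 = -4) = -4 (attained at k = 2)
  C[1][1] = min over k of (A[1][0] + B[0][1] = 6 + 6 = 12, A[1][1] + B[1][1] = 8 + 3 = 11, A[1][2] + B[2][1] = -2 + -5 = -7) = -7 (attained at k = 2)
  C[1][2] = min over k of (A[1][0] + B[0][2] = 6 + -1 = 5, A[1][1] + B[1][2] = 8 + -5 = 3, A[1][2] + B[2][2] = -2 + 5 = 3) = 3 (attained at k = 1)
  C[2][0] = min over k of (A[2][0] + B[0][0] = 5 + 10 = 15, A[2][1] + B[1][0] = 5 + -4 = 1, A[2][2] + B[2][0] = -1 + -2 = -3) = -3 (attained at k = 2)
  C[2][1] = min over k of (A[2][0] + B[0][1] = 5 + 6 = 11, A[2][1] + B[1][1] = 5 + 3 = 8, A[2][2] + B[2][1] = -1 + -5 = -6) = -6 (attained at k = 2)
  C[2][2] = min over k of (A[2][0] + B[0][2] = 5 + -1 = 4, A[2][1] + B[1][2] = 5 + -5 = 0, A[2][2] + B[2][2] = -1 + 5 = 4) = 0 (attained at k = 1)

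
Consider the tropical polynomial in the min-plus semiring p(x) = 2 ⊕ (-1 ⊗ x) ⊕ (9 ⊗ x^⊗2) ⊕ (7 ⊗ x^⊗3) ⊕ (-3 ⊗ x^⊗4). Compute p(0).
p(0) = -3

A tropical monomial a ⊗ x^⊗i evaluates to a + i · x. Evaluating each term at x = 0:
  Term 0 contributes 2 + 0 · 0 = 2
  Term 1 contributes -1 + 1 · 0 = -1
  Term 2 contributes 9 + 2 · 0 = 9
  Term 3 contributes 7 + 3 · 0 = 7
  Term 4 contributes -3 + 4 · 0 = -3
p(0) = ⊕ of these = min[2, -1, 9, 7, -3] = -3.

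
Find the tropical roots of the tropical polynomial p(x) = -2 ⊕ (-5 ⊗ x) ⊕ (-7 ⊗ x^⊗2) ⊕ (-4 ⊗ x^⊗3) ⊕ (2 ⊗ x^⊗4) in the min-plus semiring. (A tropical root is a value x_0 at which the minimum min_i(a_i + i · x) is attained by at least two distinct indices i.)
Roots: {-6, -3, 2, 3}

Each tropical root is a break point of the lower envelope of the lines y = a_i + i · x (there are 5 lines, with slopes 0, 1, ..., 4). Only the lines that attain the minimum somewhere contribute to roots; other lines are dominated. Here the surviving (envelope) indices are i = 4, i = 3, i = 2, i = 1, i = 0.
Intersections between consecutive envelope lines give the roots: for adjacent envelope indices i < j the intersection is x = (a_i − a_j) / (j − i). Reading off the sorted break points: {-6, -3, 2, 3}.
Verification: at each break x_0, at least two indices attain the minimum of min_i(a_i + i · x_0).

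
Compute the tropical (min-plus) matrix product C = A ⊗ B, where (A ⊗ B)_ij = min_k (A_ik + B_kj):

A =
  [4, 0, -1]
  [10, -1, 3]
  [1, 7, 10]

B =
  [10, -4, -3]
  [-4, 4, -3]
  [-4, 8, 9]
A ⊗ B =
  [-5, 0, -3]
  [-5, 3, -4]
  [3, -3, -2]

Apply the min-plus product entry-by-entry:
  C[0][0] = min over k of (A[0][0] + B[0][0] = 4 + 10 = 14, A[0][1] + B[1][0] = 0 + -4 = -4, A[0][2] + B[2][0] = -1 + -4 = -5) = -5 (attained at k = 2)
  C[0][1] = min over k of (A[0][0] + B[0][1] = 4 + -4 = 0, A[0][1] + B[1][1] = 0 + 4 = 4, A[0][2] + B[2][1] = -1 + 8 = 7) = 0 (attained at k = 0)
  C[0][2] = min over k of (A[0][0] + B[0][2] = 4 + -3 = 1, A[0][1] + B[1][2] = 0 + -3 = -3, A[0][2] + B[2][2] = -1 + 9 = 8) = -3 (attained at k = 1)
  C[1][0] = min over k of (A[1][0] + B[0][0] = 10 + 10 = 20, A[1][1] + B[1][0] = -1 + -4 = -5, A[1][2] + B[2][0] = 3 + -4 = -1) = -5 (attained at k = 1)
  C[1][1] = min over k of (A[1][0] + B[0][1] = 10 + -4 = 6, A[1][1] + B[1][1] = -1 + 4 = 3, A[1][2] + B[2][1] = 3 + 8 = 11) = 3 (attained at k = 1)
  C[1][2] = min over k of (A[1][0] + B[0][2] = 10 + -3 = 7, A[1][1] + B[1][2] = -1 + -3 = -4, A[1][2] + B[2][2] = 3 + 9 = 12) = -4 (attained at k = 1)
  C[2][0] = min over k of (A[2][0] + B[0][0] = 1 + 10 = 11, A[2][1] + B[1][0] = 7 + -4 = 3, A[2][2] + B[2][0] = 10 + -4 = 6) = 3 (attained at k = 1)
  C[2][1] = min over k of (A[2][0] + B[0][1] = 1 + -4 = -3, A[2][1] + B[1][1] = 7 + 4 = 11, A[2][2] + B[2][1] = 10 + 8 = 18) = -3 (attained at k = 0)
  C[2][2] = min over k of (A[2][0] + B[0][2] = 1 + -3 = -2, A[2][1] + B[1][2] = 7 + -3 = 4, A[2][2] + B[2][2] = 10 + 9 = 19) = -2 (attained at k = 0)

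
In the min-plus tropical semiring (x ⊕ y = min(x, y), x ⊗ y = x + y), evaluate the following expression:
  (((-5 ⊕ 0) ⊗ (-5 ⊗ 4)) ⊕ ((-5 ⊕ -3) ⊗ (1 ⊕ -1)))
(((-5 ⊕ 0) ⊗ (-5 ⊗ 4)) ⊕ ((-5 ⊕ -3) ⊗ (1 ⊕ -1))) = -6

Expand innermost to outermost. Recall ⊕ takes the minimum of its arguments and ⊗ takes their sum. Working out the expression (((-5 ⊕ 0) ⊗ (-5 ⊗ 4)) ⊕ ((-5 ⊕ -3) ⊗ (1 ⊕ -1))) gives -6.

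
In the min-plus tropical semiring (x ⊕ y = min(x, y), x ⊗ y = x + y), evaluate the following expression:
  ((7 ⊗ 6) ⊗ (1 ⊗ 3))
((7 ⊗ 6) ⊗ (1 ⊗ 3)) = 17

Expand innermost to outermost. Recall ⊕ takes the minimum of its arguments and ⊗ takes their sum. Working out the expression ((7 ⊗ 6) ⊗ (1 ⊗ 3)) gives 17.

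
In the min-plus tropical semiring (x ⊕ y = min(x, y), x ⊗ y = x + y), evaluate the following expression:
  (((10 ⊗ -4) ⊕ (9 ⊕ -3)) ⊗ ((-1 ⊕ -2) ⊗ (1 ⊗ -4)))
(((10 ⊗ -4) ⊕ (9 ⊕ -3)) ⊗ ((-1 ⊕ -2) ⊗ (1 ⊗ -4))) = -8

Expand innermost to outermost. Recall ⊕ takes the minimum of its arguments and ⊗ takes their sum. Working out the expression (((10 ⊗ -4) ⊕ (9 ⊕ -3)) ⊗ ((-1 ⊕ -2) ⊗ (1 ⊗ -4))) gives -8.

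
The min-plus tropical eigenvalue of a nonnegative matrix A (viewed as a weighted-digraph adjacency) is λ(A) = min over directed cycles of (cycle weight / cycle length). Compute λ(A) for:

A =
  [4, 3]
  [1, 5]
λ(A) = 2

Enumerate directed cycles and compute their means (weight / length). Sample:
  cycle 0 → 0: weight = 4, length = 1, mean = 4/1 ≈ 4.000
  cycle 1 → 1: weight = 5, length = 1, mean = 5/1 ≈ 5.000
  cycle 0 → 1 → 0: weight = 4, length = 2, mean = 4/2 ≈ 2.000
  cycle 1 → 0 → 1: weight = 4, length = 2, mean = 4/2 ≈ 2.000
Minimum mean = 2.000, attained e.g. along the cycle 0 → 1 → 0 with weight 4 and length 2. So λ(A) = 4/2 = 2.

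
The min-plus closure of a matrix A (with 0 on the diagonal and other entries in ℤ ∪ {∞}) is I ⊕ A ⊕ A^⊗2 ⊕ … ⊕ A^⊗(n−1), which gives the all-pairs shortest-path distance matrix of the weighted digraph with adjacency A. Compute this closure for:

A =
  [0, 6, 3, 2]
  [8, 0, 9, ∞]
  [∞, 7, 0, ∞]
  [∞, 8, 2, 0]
Closure =
  [0, 6, 3, 2]
  [8, 0, 9, 10]
  [15, 7, 0, 17]
  [16, 8, 2, 0]

This is the Floyd-Warshall all-pairs shortest-path computation. For each intermediate vertex k = 0, 1, …, 3, update dist[i][j] ← min(dist[i][j], dist[i][k] + dist[k][j]). The final matrix gives, for each (i, j), the minimum total weight of any directed path from i to j (possibly empty when i = j).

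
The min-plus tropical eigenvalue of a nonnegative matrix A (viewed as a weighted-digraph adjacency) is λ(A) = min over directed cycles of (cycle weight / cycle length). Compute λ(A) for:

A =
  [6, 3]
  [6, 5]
λ(A) = 9/2

Enumerate directed cycles and compute their means (weight / length). Sample:
  cycle 0 → 0: weight = 6, length = 1, mean = 6/1 ≈ 6.000
  cycle 1 → 1: weight = 5, length = 1, mean = 5/1 ≈ 5.000
  cycle 0 → 1 → 0: weight = 9, length = 2, mean = 9/2 ≈ 4.500
  cycle 1 → 0 → 1: weight = 9, length = 2, mean = 9/2 ≈ 4.500
Minimum mean = 4.500, attained e.g. along the cycle 0 → 1 → 0 with weight 9 and length 2. So λ(A) = 9/2 = 9/2.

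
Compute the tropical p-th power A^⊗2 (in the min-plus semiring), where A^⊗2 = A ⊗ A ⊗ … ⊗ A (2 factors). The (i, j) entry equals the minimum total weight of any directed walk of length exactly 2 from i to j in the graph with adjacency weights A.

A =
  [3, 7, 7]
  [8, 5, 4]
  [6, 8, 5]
A^⊗2 =
  [6, 10, 10]
  [10, 10, 9]
  [9, 13, 10]

Each entry (A^⊗2)_ij equals the minimum over all length-2 walks i = v_0 → v_1 → … → v_2 = j of Σ_t A[v_t][v_{t+1}]. For example, for (i, j) = (0, 2) we minimise over 3 possible intermediate vertex sequences; the minimum is 10, attained along the walk 0 → 0 → 2.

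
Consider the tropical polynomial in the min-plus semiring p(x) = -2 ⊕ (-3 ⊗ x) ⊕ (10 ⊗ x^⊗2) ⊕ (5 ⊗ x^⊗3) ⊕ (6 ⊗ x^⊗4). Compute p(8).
p(8) = -2

A tropical monomial a ⊗ x^⊗i evaluates to a + i · x. Evaluating each term at x = 8:
  Term 0 contributes -2 + 0 · 8 = -2
  Term 1 contributes -3 + 1 · 8 = 5
  Term 2 contributes 10 + 2 · 8 = 26
  Term 3 contributes 5 + 3 · 8 = 29
  Term 4 contributes 6 + 4 · 8 = 38
p(8) = ⊕ of these = min[-2, 5, 26, 29, 38] = -2.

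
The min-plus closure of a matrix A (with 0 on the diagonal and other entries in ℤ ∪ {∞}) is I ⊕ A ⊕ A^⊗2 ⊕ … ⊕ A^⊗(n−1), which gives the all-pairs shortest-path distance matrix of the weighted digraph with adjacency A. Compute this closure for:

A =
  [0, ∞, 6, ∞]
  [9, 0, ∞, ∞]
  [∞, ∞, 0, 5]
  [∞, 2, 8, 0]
Closure =
  [0, 13, 6, 11]
  [9, 0, 15, 20]
  [16, 7, 0, 5]
  [11, 2, 8, 0]

This is the Floyd-Warshall all-pairs shortest-path computation. For each intermediate vertex k = 0, 1, …, 3, update dist[i][j] ← min(dist[i][j], dist[i][k] + dist[k][j]). The final matrix gives, for each (i, j), the minimum total weight of any directed path from i to j (possibly empty when i = j).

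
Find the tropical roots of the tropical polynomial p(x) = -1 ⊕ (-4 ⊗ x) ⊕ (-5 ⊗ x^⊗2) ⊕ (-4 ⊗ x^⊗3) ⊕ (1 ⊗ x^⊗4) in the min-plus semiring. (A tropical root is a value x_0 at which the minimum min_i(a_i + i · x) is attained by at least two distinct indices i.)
Roots: {-5, -1, 1, 3}

Each tropical root is a break point of the lower envelope of the lines y = a_i + i · x (there are 5 lines, with slopes 0, 1, ..., 4). Only the lines that attain the minimum somewhere contribute to roots; other lines are dominated. Here the surviving (envelope) indices are i = 4, i = 3, i = 2, i = 1, i = 0.
Intersections between consecutive envelope lines give the roots: for adjacent envelope indices i < j the intersection is x = (a_i − a_j) / (j − i). Reading off the sorted break points: {-5, -1, 1, 3}.
Verification: at each break x_0, at least two indices attain the minimum of min_i(a_i + i · x_0).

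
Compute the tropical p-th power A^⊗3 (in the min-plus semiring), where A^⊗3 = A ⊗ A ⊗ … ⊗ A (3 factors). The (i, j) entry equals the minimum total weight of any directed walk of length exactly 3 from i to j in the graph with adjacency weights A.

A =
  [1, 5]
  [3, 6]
A^⊗3 =
  [3, 7]
  [5, 9]

Each entry (A^⊗3)_ij equals the minimum over all length-3 walks i = v_0 → v_1 → … → v_3 = j of Σ_t A[v_t][v_{t+1}]. For example, for (i, j) = (0, 1) we minimise over 4 possible intermediate vertex sequences; the minimum is 7, attained along the walk 0 → 0 → 0 → 1.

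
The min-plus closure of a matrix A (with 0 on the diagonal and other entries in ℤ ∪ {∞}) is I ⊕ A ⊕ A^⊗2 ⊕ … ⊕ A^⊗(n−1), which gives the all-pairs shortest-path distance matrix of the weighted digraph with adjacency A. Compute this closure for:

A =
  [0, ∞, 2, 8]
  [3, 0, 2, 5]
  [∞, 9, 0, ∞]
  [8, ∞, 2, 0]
Closure =
  [0, 11, 2, 8]
  [3, 0, 2, 5]
  [12, 9, 0, 14]
  [8, 11, 2, 0]

This is the Floyd-Warshall all-pairs shortest-path computation. For each intermediate vertex k = 0, 1, …, 3, update dist[i][j] ← min(dist[i][j], dist[i][k] + dist[k][j]). The final matrix gives, for each (i, j), the minimum total weight of any directed path from i to j (possibly empty when i = j).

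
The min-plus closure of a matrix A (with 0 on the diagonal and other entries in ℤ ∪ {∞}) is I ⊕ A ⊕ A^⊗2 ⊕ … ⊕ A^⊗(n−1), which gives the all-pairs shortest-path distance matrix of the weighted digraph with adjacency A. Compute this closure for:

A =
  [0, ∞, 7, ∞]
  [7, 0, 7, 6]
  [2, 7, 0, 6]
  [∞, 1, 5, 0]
Closure =
  [0, 14, 7, 13]
  [7, 0, 7, 6]
  [2, 7, 0, 6]
  [7, 1, 5, 0]

This is the Floyd-Warshall all-pairs shortest-path computation. For each intermediate vertex k = 0, 1, …, 3, update dist[i][j] ← min(dist[i][j], dist[i][k] + dist[k][j]). The final matrix gives, for each (i, j), the minimum total weight of any directed path from i to j (possibly empty when i = j).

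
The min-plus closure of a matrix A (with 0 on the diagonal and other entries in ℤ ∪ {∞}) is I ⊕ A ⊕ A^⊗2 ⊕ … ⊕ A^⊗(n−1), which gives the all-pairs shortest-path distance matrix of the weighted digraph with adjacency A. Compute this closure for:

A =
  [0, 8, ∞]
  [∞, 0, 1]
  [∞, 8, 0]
Closure =
  [0, 8, 9]
  [∞, 0, 1]
  [∞, 8, 0]

This is the Floyd-Warshall all-pairs shortest-path computation. For each intermediate vertex k = 0, 1, …, 2, update dist[i][j] ← min(dist[i][j], dist[i][k] + dist[k][j]). The final matrix gives, for each (i, j), the minimum total weight of any directed path from i to j (possibly empty when i = j).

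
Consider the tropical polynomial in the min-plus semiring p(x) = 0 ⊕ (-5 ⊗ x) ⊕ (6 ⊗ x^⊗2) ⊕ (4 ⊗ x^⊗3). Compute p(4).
p(4) = -1

A tropical monomial a ⊗ x^⊗i evaluates to a + i · x. Evaluating each term at x = 4:
  Term 0 contributes 0 + 0 · 4 = 0
  Term 1 contributes -5 + 1 · 4 = -1
  Term 2 contributes 6 + 2 · 4 = 14
  Term 3 contributes 4 + 3 · 4 = 16
p(4) = ⊕ of these = min[0, -1, 14, 16] = -1.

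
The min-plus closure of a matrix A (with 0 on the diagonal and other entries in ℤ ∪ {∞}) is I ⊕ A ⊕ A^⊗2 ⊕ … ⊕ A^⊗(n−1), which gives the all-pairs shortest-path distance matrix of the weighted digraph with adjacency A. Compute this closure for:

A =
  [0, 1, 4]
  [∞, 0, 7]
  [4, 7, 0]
Closure =
  [0, 1, 4]
  [11, 0, 7]
  [4, 5, 0]

This is the Floyd-Warshall all-pairs shortest-path computation. For each intermediate vertex k = 0, 1, …, 2, update dist[i][j] ← min(dist[i][j], dist[i][k] + dist[k][j]). The final matrix gives, for each (i, j), the minimum total weight of any directed path from i to j (possibly empty when i = j).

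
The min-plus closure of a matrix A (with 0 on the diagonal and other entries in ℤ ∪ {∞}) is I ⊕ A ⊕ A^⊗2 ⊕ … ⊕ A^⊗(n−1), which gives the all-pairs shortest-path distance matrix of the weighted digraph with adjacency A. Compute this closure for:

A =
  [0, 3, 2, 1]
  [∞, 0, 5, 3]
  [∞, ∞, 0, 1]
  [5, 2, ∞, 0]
Closure =
  [0, 3, 2, 1]
  [8, 0, 5, 3]
  [6, 3, 0, 1]
  [5, 2, 7, 0]

This is the Floyd-Warshall all-pairs shortest-path computation. For each intermediate vertex k = 0, 1, …, 3, update dist[i][j] ← min(dist[i][j], dist[i][k] + dist[k][j]). The final matrix gives, for each (i, j), the minimum total weight of any directed path from i to j (possibly empty when i = j).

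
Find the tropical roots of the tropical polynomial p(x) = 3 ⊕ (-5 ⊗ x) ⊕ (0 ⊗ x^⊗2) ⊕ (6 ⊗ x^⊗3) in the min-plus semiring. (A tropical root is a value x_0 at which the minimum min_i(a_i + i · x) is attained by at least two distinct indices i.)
Roots: {-6, -5, 8}

Each tropical root is a break point of the lower envelope of the lines y = a_i + i · x (there are 4 lines, with slopes 0, 1, ..., 3). Only the lines that attain the minimum somewhere contribute to roots; other lines are dominated. Here the surviving (envelope) indices are i = 3, i = 2, i = 1, i = 0.
Intersections between consecutive envelope lines give the roots: for adjacent envelope indices i < j the intersection is x = (a_i − a_j) / (j − i). Reading off the sorted break points: {-6, -5, 8}.
Verification: at each break x_0, at least two indices attain the minimum of min_i(a_i + i · x_0).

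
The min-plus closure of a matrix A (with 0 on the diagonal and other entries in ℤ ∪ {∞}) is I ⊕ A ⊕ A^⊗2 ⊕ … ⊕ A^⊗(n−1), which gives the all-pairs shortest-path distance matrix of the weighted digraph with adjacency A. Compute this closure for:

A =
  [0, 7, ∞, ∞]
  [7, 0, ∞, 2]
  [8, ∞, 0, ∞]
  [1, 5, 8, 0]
Closure =
  [0, 7, 17, 9]
  [3, 0, 10, 2]
  [8, 15, 0, 17]
  [1, 5, 8, 0]

This is the Floyd-Warshall all-pairs shortest-path computation. For each intermediate vertex k = 0, 1, …, 3, update dist[i][j] ← min(dist[i][j], dist[i][k] + dist[k][j]). The final matrix gives, for each (i, j), the minimum total weight of any directed path from i to j (possibly empty when i = j).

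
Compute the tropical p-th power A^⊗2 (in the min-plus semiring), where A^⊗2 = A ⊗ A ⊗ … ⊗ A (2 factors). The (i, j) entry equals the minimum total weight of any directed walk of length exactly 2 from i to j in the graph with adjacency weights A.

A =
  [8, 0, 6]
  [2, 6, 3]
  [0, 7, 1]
A^⊗2 =
  [2, 6, 3]
  [3, 2, 4]
  [1, 0, 2]

Each entry (A^⊗2)_ij equals the minimum over all length-2 walks i = v_0 → v_1 → … → v_2 = j of Σ_t A[v_t][v_{t+1}]. For example, for (i, j) = (0, 2) we minimise over 3 possible intermediate vertex sequences; the minimum is 3, attained along the walk 0 → 1 → 2.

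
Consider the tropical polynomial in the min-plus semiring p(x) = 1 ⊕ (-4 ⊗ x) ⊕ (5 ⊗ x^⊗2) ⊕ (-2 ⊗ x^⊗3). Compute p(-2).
p(-2) = -8

A tropical monomial a ⊗ x^⊗i evaluates to a + i · x. Evaluating each term at x = -2:
  Term 0 contributes 1 + 0 · -2 = 1
  Term 1 contributes -4 + 1 · -2 = -6
  Term 2 contributes 5 + 2 · -2 = 1
  Term 3 contributes -2 + 3 · -2 = -8
p(-2) = ⊕ of these = min[1, -6, 1, -8] = -8.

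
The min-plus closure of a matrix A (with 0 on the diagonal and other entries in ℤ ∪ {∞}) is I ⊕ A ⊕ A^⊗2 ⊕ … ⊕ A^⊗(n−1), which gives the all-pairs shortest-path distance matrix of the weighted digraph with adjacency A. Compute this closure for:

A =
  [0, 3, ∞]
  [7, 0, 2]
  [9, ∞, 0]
Closure =
  [0, 3, 5]
  [7, 0, 2]
  [9, 12, 0]

This is the Floyd-Warshall all-pairs shortest-path computation. For each intermediate vertex k = 0, 1, …, 2, update dist[i][j] ← min(dist[i][j], dist[i][k] + dist[k][j]). The final matrix gives, for each (i, j), the minimum total weight of any directed path from i to j (possibly empty when i = j).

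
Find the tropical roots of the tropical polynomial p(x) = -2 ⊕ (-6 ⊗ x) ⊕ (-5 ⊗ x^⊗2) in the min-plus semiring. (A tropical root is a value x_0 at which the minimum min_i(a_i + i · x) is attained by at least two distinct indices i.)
Roots: {-1, 4}

Each tropical root is a break point of the lower envelope of the lines y = a_i + i · x (there are 3 lines, with slopes 0, 1, ..., 2). Only the lines that attain the minimum somewhere contribute to roots; other lines are dominated. Here the surviving (envelope) indices are i = 2, i = 1, i = 0.
Intersections between consecutive envelope lines give the roots: for adjacent envelope indices i < j the intersection is x = (a_i − a_j) / (j − i). Reading off the sorted break points: {-1, 4}.
Verification: at each break x_0, at least two indices attain the minimum of min_i(a_i + i · x_0).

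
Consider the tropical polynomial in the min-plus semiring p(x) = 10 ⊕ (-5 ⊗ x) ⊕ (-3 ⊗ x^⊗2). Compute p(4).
p(4) = -1

A tropical monomial a ⊗ x^⊗i evaluates to a + i · x. Evaluating each term at x = 4:
  Term 0 contributes 10 + 0 · 4 = 10
  Term 1 contributes -5 + 1 · 4 = -1
  Term 2 contributes -3 + 2 · 4 = 5
p(4) = ⊕ of these = min[10, -1, 5] = -1.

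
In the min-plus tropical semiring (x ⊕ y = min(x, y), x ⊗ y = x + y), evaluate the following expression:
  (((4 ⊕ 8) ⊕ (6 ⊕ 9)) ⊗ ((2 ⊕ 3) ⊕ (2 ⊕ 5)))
(((4 ⊕ 8) ⊕ (6 ⊕ 9)) ⊗ ((2 ⊕ 3) ⊕ (2 ⊕ 5))) = 6

Expand innermost to outermost. Recall ⊕ takes the minimum of its arguments and ⊗ takes their sum. Working out the expression (((4 ⊕ 8) ⊕ (6 ⊕ 9)) ⊗ ((2 ⊕ 3) ⊕ (2 ⊕ 5))) gives 6.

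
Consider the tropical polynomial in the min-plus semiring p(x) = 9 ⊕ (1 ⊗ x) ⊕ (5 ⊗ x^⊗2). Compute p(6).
p(6) = 7

A tropical monomial a ⊗ x^⊗i evaluates to a + i · x. Evaluating each term at x = 6:
  Term 0 contributes 9 + 0 · 6 = 9
  Term 1 contributes 1 + 1 · 6 = 7
  Term 2 contributes 5 + 2 · 6 = 17
p(6) = ⊕ of these = min[9, 7, 17] = 7.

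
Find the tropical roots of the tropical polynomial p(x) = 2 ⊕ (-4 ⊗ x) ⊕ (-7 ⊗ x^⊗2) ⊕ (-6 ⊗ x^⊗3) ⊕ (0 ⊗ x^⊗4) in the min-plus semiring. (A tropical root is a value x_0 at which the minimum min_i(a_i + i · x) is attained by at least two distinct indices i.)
Roots: {-6, -1, 3, 6}

Each tropical root is a break point of the lower envelope of the lines y = a_i + i · x (there are 5 lines, with slopes 0, 1, ..., 4). Only the lines that attain the minimum somewhere contribute to roots; other lines are dominated. Here the surviving (envelope) indices are i = 4, i = 3, i = 2, i = 1, i = 0.
Intersections between consecutive envelope lines give the roots: for adjacent envelope indices i < j the intersection is x = (a_i − a_j) / (j − i). Reading off the sorted break points: {-6, -1, 3, 6}.
Verification: at each break x_0, at least two indices attain the minimum of min_i(a_i + i · x_0).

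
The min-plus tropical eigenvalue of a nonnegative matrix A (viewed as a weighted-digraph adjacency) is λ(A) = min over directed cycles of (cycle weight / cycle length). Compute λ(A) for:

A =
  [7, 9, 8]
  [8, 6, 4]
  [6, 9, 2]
λ(A) = 2

Enumerate directed cycles and compute their means (weight / length). Sample:
  cycle 0 → 0: weight = 7, length = 1, mean = 7/1 ≈ 7.000
  cycle 1 → 1: weight = 6, length = 1, mean = 6/1 ≈ 6.000
  cycle 2 → 2: weight = 2, length = 1, mean = 2/1 ≈ 2.000
  cycle 0 → 1 → 0: weight = 17, length = 2, mean = 17/2 ≈ 8.500
  cycle 0 → 2 → 0: weight = 14, length = 2, mean = 14/2 ≈ 7.000
  cycle 1 → 0 → 1: weight = 17, length = 2, mean = 17/2 ≈ 8.500
Minimum mean = 2.000, attained e.g. along the cycle 2 → 2 with weight 2 and length 1. So λ(A) = 2/1 = 2.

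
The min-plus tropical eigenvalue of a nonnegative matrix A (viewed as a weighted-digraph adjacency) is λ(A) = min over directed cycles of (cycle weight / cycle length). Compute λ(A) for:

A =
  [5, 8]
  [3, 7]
λ(A) = 5

Enumerate directed cycles and compute their means (weight / length). Sample:
  cycle 0 → 0: weight = 5, length = 1, mean = 5/1 ≈ 5.000
  cycle 1 → 1: weight = 7, length = 1, mean = 7/1 ≈ 7.000
  cycle 0 → 1 → 0: weight = 11, length = 2, mean = 11/2 ≈ 5.500
  cycle 1 → 0 → 1: weight = 11, length = 2, mean = 11/2 ≈ 5.500
Minimum mean = 5.000, attained e.g. along the cycle 0 → 0 with weight 5 and length 1. So λ(A) = 5/1 = 5.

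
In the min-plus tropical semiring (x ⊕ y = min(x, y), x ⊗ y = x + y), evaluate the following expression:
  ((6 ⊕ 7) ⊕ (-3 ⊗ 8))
((6 ⊕ 7) ⊕ (-3 ⊗ 8)) = 5

Expand innermost to outermost. Recall ⊕ takes the minimum of its arguments and ⊗ takes their sum. Working out the expression ((6 ⊕ 7) ⊕ (-3 ⊗ 8)) gives 5.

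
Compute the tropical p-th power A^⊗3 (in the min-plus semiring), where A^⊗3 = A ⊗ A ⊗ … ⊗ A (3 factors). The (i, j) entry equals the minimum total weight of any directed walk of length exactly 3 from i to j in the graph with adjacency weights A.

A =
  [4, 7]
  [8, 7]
A^⊗3 =
  [12, 15]
  [16, 19]

Each entry (A^⊗3)_ij equals the minimum over all length-3 walks i = v_0 → v_1 → … → v_3 = j of Σ_t A[v_t][v_{t+1}]. For example, for (i, j) = (0, 1) we minimise over 4 possible intermediate vertex sequences; the minimum is 15, attained along the walk 0 → 0 → 0 → 1.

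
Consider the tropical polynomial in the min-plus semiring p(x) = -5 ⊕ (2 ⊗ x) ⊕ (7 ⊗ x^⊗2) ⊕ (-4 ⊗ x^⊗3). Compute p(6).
p(6) = -5

A tropical monomial a ⊗ x^⊗i evaluates to a + i · x. Evaluating each term at x = 6:
  Term 0 contributes -5 + 0 · 6 = -5
  Term 1 contributes 2 + 1 · 6 = 8
  Term 2 contributes 7 + 2 · 6 = 19
  Term 3 contributes -4 + 3 · 6 = 14
p(6) = ⊕ of these = min[-5, 8, 19, 14] = -5.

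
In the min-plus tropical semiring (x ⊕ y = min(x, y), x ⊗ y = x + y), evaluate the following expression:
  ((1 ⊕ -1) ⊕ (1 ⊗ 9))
((1 ⊕ -1) ⊕ (1 ⊗ 9)) = -1

Expand innermost to outermost. Recall ⊕ takes the minimum of its arguments and ⊗ takes their sum. Working out the expression ((1 ⊕ -1) ⊕ (1 ⊗ 9)) gives -1.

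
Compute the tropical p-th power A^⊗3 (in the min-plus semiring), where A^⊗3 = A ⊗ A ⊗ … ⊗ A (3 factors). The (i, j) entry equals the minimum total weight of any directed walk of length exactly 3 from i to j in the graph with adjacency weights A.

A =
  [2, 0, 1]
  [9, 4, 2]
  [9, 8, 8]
A^⊗3 =
  [6, 4, 4]
  [13, 11, 10]
  [13, 11, 11]

Each entry (A^⊗3)_ij equals the minimum over all length-3 walks i = v_0 → v_1 → … → v_3 = j of Σ_t A[v_t][v_{t+1}]. For example, for (i, j) = (0, 2) we minimise over 9 possible intermediate vertex sequences; the minimum is 4, attained along the walk 0 → 0 → 1 → 2.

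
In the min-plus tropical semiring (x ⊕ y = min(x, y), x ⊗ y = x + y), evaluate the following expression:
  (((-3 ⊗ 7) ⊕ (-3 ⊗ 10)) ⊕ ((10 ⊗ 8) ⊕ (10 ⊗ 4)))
(((-3 ⊗ 7) ⊕ (-3 ⊗ 10)) ⊕ ((10 ⊗ 8) ⊕ (10 ⊗ 4))) = 4

Expand innermost to outermost. Recall ⊕ takes the minimum of its arguments and ⊗ takes their sum. Working out the expression (((-3 ⊗ 7) ⊕ (-3 ⊗ 10)) ⊕ ((10 ⊗ 8) ⊕ (10 ⊗ 4))) gives 4.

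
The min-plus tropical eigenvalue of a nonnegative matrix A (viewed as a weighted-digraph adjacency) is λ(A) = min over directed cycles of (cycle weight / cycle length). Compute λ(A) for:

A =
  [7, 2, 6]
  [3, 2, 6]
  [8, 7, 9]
λ(A) = 2

Enumerate directed cycles and compute their means (weight / length). Sample:
  cycle 0 → 0: weight = 7, length = 1, mean = 7/1 ≈ 7.000
  cycle 1 → 1: weight = 2, length = 1, mean = 2/1 ≈ 2.000
  cycle 2 → 2: weight = 9, length = 1, mean = 9/1 ≈ 9.000
  cycle 0 → 1 → 0: weight = 5, length = 2, mean = 5/2 ≈ 2.500
  cycle 0 → 2 → 0: weight = 14, length = 2, mean = 14/2 ≈ 7.000
  cycle 1 → 0 → 1: weight = 5, length = 2, mean = 5/2 ≈ 2.500
Minimum mean = 2.000, attained e.g. along the cycle 1 → 1 with weight 2 and length 1. So λ(A) = 2/1 = 2.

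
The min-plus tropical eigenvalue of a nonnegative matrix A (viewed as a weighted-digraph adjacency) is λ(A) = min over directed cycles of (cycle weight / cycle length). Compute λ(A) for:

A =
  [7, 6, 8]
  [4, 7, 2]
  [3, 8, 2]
λ(A) = 2

Enumerate directed cycles and compute their means (weight / length). Sample:
  cycle 0 → 0: weight = 7, length = 1, mean = 7/1 ≈ 7.000
  cycle 1 → 1: weight = 7, length = 1, mean = 7/1 ≈ 7.000
  cycle 2 → 2: weight = 2, length = 1, mean = 2/1 ≈ 2.000
  cycle 0 → 1 → 0: weight = 10, length = 2, mean = 10/2 ≈ 5.000
  cycle 0 → 2 → 0: weight = 11, length = 2, mean = 11/2 ≈ 5.500
  cycle 1 → 0 → 1: weight = 10, length = 2, mean = 10/2 ≈ 5.000
Minimum mean = 2.000, attained e.g. along the cycle 2 → 2 with weight 2 and length 1. So λ(A) = 2/1 = 2.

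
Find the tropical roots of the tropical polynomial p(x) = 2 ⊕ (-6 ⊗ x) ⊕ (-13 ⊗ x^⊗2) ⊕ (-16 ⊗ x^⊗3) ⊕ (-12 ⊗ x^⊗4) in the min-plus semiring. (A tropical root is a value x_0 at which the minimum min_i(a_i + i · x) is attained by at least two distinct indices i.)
Roots: {-4, 3, 7, 8}

Each tropical root is a break point of the lower envelope of the lines y = a_i + i · x (there are 5 lines, with slopes 0, 1, ..., 4). Only the lines that attain the minimum somewhere contribute to roots; other lines are dominated. Here the surviving (envelope) indices are i = 4, i = 3, i = 2, i = 1, i = 0.
Intersections between consecutive envelope lines give the roots: for adjacent envelope indices i < j the intersection is x = (a_i − a_j) / (j − i). Reading off the sorted break points: {-4, 3, 7, 8}.
Verification: at each break x_0, at least two indices attain the minimum of min_i(a_i + i · x_0).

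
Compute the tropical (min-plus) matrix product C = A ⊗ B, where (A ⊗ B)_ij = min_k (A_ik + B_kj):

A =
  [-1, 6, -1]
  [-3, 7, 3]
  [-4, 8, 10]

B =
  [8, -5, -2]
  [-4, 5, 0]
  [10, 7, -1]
A ⊗ B =
  [2, -6, -3]
  [3, -8, -5]
  [4, -9, -6]

Apply the min-plus product entry-by-entry:
  C[0][0] = min over k of (A[0][0] + B[0][0] = -1 + 8 = 7, A[0][1] + B[1][0] = 6 + -4 = 2, A[0][2] + B[2][0] = -1 + 10 = 9) = 2 (attained at k = 1)
  C[0][1] = min over k of (A[0][0] + B[0][1] = -1 + -5 = -6, A[0][1] + B[1][1] = 6 + 5 = 11, A[0][2] + B[2][1] = -1 + 7 = 6) = -6 (attained at k = 0)
  C[0][2] = min over k of (A[0][0] + B[0][2] = -1 + -2 = -3, A[0][1] + B[1][2] = 6 + 0 = 6, A[0][2] + B[2][2] = -1 + -1 = -2) = -3 (attained at k = 0)
  C[1][0] = min over k of (A[1][0] + B[0][0] = -3 + 8 = 5, A[1][1] + B[1][0] = 7 + -4 = 3, A[1][2] + B[2][0] = 3 + 10 = 13) = 3 (attained at k = 1)
  C[1][1] = min over k of (A[1][0] + B[0][1] = -3 + -5 = -8, A[1][1] + B[1][1] = 7 + 5 = 12, A[1][2] + B[2][1] = 3 + 7 = 10) = -8 (attained at k = 0)
  C[1][2] = min over k of (A[1][0] + B[0][2] = -3 + -2 = -5, A[1][1] + B[1][2] = 7 + 0 = 7, A[1][2] + B[2][2] = 3 + -1 = 2) = -5 (attained at k = 0)
  C[2][0] = min over k of (A[2][0] + B[0][0] = -4 + 8 = 4, A[2][1] + B[1][0] = 8 + -4 = 4, A[2][2] + B[2][0] = 10 + 10 = 20) = 4 (attained at k = 0)
  C[2][1] = min over k of (A[2][0] + B[0][1] = -4 + -5 = -9, A[2][1] + B[1][1] = 8 + 5 = 13, A[2][2] + B[2][1] = 10 + 7 = 17) = -9 (attained at k = 0)
  C[2][2] = min over k of (A[2][0] + B[0][2] = -4 + -2 = -6, A[2][1] + B[1][2] = 8 + 0 = 8, A[2][2] + B[2][2] = 10 + -1 = 9) = -6 (attained at k = 0)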